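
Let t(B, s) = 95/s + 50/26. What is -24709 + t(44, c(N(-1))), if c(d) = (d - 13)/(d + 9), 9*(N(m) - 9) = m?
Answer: -12082939/481 ≈ -25120.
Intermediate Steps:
N(m) = 9 + m/9
c(d) = (-13 + d)/(9 + d)
t(B, s) = 25/13 + 95/s (t(B, s) = 95/s + 50*(1/26) = 95/s + 25/13 = 25/13 + 95/s)
-24709 + t(44, c(N(-1))) = -24709 + (25/13 + 95/(((-13 + (9 + (1/9)*(-1)))/(9 + (9 + (1/9)*(-1)))))) = -24709 + (25/13 + 95/(((-13 + (9 - 1/9))/(9 + (9 - 1/9))))) = -24709 + (25/13 + 95/(((-13 + 80/9)/(9 + 80/9)))) = -24709 + (25/13 + 95/((-37/9/(161/9)))) = -24709 + (25/13 + 95/(((9/161)*(-37/9)))) = -24709 + (25/13 + 95/(-37/161)) = -24709 + (25/13 + 95*(-161/37)) = -24709 + (25/13 - 15295/37) = -24709 - 197910/481 = -12082939/481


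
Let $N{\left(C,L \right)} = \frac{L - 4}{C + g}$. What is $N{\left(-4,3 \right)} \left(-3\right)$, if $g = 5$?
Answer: $3$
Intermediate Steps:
$N{\left(C,L \right)} = \frac{-4 + L}{5 + C}$ ($N{\left(C,L \right)} = \frac{L - 4}{C + 5} = \frac{-4 + L}{5 + C}$)
$N{\left(-4,3 \right)} \left(-3\right) = \frac{-4 + 3}{5 - 4} \left(-3\right) = 1^{-1} \left(-1\right) \left(-3\right) = 1 \left(-1\right) \left(-3\right) = \left(-1\right) \left(-3\right) = 3$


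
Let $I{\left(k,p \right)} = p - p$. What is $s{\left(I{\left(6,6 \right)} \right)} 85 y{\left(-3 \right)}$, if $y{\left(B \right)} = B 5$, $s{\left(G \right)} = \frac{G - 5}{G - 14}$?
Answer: $- \frac{6375}{14} \approx -455.36$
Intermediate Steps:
$I{\left(k,p \right)} = 0$
$s{\left(G \right)} = \frac{-5 + G}{-14 + G}$
$y{\left(B \right)} = 5 B$
$s{\left(I{\left(6,6 \right)} \right)} 85 y{\left(-3 \right)} = \frac{-5 + 0}{-14 + 0} \cdot 85 \cdot 5 \left(-3\right) = \frac{1}{-14} \left(-5\right) 85 \left(-15\right) = \left(- \frac{1}{14}\right) \left(-5\right) 85 \left(-15\right) = \frac{5}{14} \cdot 85 \left(-15\right) = \frac{425}{14} \left(-15\right) = - \frac{6375}{14}$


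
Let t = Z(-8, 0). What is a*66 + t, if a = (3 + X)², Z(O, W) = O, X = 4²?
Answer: 23818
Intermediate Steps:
X = 16
a = 361 (a = (3 + 16)² = 19² = 361)
t = -8
a*66 + t = 361*66 - 8 = 23826 - 8 = 23818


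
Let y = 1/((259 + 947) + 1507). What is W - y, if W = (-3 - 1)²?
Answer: 43407/2713 ≈ 16.000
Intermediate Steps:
W = 16 (W = (-4)² = 16)
y = 1/2713 (y = 1/(1206 + 1507) = 1/2713 ≈ 0.00036860)
W - y = 16 - 1*1/2713 = 16 - 1/2713 = 43407/2713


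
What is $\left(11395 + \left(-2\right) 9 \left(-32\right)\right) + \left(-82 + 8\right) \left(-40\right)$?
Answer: $14931$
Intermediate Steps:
$\left(11395 + \left(-2\right) 9 \left(-32\right)\right) + \left(-82 + 8\right) \left(-40\right) = \left(11395 - -576\right) - -2960 = \left(11395 + 576\right) + 2960 = 11971 + 2960 = 14931$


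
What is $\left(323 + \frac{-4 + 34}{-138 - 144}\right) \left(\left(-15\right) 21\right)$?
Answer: $- \frac{4780440}{47} \approx -1.0171 \cdot 10^{5}$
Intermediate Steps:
$\left(323 + \frac{-4 + 34}{-138 - 144}\right) \left(\left(-15\right) 21\right) = \left(323 + \frac{30}{-282}\right) \left(-315\right) = \left(323 + 30 \left(- \frac{1}{282}\right)\right) \left(-315\right) = \left(323 - \frac{5}{47}\right) \left(-315\right) = \frac{15176}{47} \left(-315\right) = - \frac{4780440}{47}$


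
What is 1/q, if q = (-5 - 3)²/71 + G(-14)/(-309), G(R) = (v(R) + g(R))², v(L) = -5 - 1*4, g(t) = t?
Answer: -21939/17783 ≈ -1.2337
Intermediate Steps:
v(L) = -9 (v(L) = -5 - 4 = -9)
G(R) = (-9 + R)²
q = -17783/21939 (q = (-5 - 3)²/71 + (-9 - 14)²/(-309) = (-8)²*(1/71) + (-23)²*(-1/309) = 64*(1/71) + 529*(-1/309) = 64/71 - 529/309 = -17783/21939 ≈ -0.81057)
1/q = 1/(-17783/21939) = -21939/17783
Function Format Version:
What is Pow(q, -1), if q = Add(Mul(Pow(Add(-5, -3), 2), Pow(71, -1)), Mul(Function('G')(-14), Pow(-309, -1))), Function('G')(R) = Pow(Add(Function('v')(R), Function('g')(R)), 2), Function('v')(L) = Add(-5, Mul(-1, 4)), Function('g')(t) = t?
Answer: Rational(-21939, 17783) ≈ -1.2337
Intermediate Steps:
Function('v')(L) = -9 (Function('v')(L) = Add(-5, -4) = -9)
Function('G')(R) = Pow(Add(-9, R), 2)
q = Rational(-17783, 21939) (q = Add(Mul(Pow(Add(-5, -3), 2), Pow(71, -1)), Mul(Pow(Add(-9, -14), 2), Pow(-309, -1))) = Add(Mul(Pow(-8, 2), Rational(1, 71)), Mul(Pow(-23, 2), Rational(-1, 309))) = Add(Mul(64, Rational(1, 71)), Mul(529, Rational(-1, 309))) = Add(Rational(64, 71), Rational(-529, 309)) = Rational(-17783, 21939) ≈ -0.81057)
Pow(q, -1) = Pow(Rational(-17783, 21939), -1) = Rational(-21939, 17783)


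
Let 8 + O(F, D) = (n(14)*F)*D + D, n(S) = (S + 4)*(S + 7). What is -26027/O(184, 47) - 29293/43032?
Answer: -978568817/1420917944 ≈ -0.68869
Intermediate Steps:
n(S) = (4 + S)*(7 + S)
O(F, D) = -8 + D + 378*D*F (O(F, D) = -8 + (((28 + 14² + 11*14)*F)*D + D) = -8 + (((28 + 196 + 154)*F)*D + D) = -8 + ((378*F)*D + D) = -8 + (378*D*F + D) = -8 + (D + 378*D*F) = -8 + D + 378*D*F)
-26027/O(184, 47) - 29293/43032 = -26027/(-8 + 47 + 378*47*184) - 29293/43032 = -26027/(-8 + 47 + 3268944) - 29293*1/43032 = -26027/3268983 - 2663/3912 = -978568817/1420917944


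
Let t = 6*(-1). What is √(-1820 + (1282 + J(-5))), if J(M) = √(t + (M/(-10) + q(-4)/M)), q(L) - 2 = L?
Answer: √(-53800 + 10*I*√510)/10 ≈ 0.048681 + 23.195*I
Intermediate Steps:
q(L) = 2 + L
t = -6
J(M) = √(-6 - 2/M - M/10) (J(M) = √(-6 + (M/(-10) + (2 - 4)/M)) = √(-6 + (M*(-⅒) - 2/M)) = √(-6 + (-M/10 - 2/M)) = √(-6 + (-2/M - M/10)) = √(-6 - 2/M - M/10))
√(-1820 + (1282 + J(-5))) = √(-1820 + (1282 + √(-600 - 200/(-5) - 10*(-5))/10)) = √(-1820 + (1282 + √(-600 - 200*(-⅕) + 50)/10)) = √(-1820 + (1282 + √(-600 + 40 + 50)/10)) = √(-1820 + (1282 + √(-510)/10)) = √(-1820 + (1282 + (I*√510)/10)) = √(-1820 + (1282 + I*√510/10)) = √(-538 + I*√510/10)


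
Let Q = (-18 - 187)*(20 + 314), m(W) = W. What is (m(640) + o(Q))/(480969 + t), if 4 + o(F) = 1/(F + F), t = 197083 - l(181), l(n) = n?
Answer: 87093839/92827654740 ≈ 0.00093823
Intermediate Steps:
Q = -68470 (Q = -205*334 = -68470)
t = 196902 (t = 197083 - 1*181 = 197083 - 181 = 196902)
o(F) = -4 + 1/(2*F) (o(F) = -4 + 1/(F + F) = -4 + 1/(2*F))
(m(640) + o(Q))/(480969 + t) = (640 + (-4 + (½)/(-68470)))/(480969 + 196902) = (640 + (-4 + (½)*(-1/68470)))/677871 = (640 + (-4 - 1/136940))*(1/677871) = (640 - 547761/136940)*(1/677871) = (87093839/136940)*(1/677871) = 87093839/92827654740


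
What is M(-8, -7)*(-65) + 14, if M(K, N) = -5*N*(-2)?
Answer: 4564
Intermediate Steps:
M(K, N) = 10*N
M(-8, -7)*(-65) + 14 = (10*(-7))*(-65) + 14 = -70*(-65) + 14 = 4550 + 14 = 4564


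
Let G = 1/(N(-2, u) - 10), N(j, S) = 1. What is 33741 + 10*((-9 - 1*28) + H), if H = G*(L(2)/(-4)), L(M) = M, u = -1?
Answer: 300344/9 ≈ 33372.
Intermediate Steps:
G = -⅑ (G = 1/(1 - 10) = 1/(-9) = -⅑ ≈ -0.11111)
H = 1/18 (H = -2/(9*(-4)) = -2*(-1)/(9*4) = -⅑*(-½) = 1/18 ≈ 0.055556)
33741 + 10*((-9 - 1*28) + H) = 33741 + 10*((-9 - 1*28) + 1/18) = 33741 + 10*((-9 - 28) + 1/18) = 33741 + 10*(-37 + 1/18) = 33741 + 10*(-665/18) = 33741 - 3325/9 = 300344/9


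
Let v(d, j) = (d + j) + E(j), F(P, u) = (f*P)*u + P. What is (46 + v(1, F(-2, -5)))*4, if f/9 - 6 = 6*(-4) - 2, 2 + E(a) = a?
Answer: -14236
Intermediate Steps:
E(a) = -2 + a
f = -180 (f = 54 + 9*(6*(-4) - 2) = 54 + 9*(-24 - 2) = 54 + 9*(-26) = 54 - 234 = -180)
F(P, u) = P - 180*P*u (F(P, u) = (-180*P)*u + P = -180*P*u + P = P - 180*P*u)
v(d, j) = -2 + d + 2*j (v(d, j) = (d + j) + (-2 + j) = -2 + d + 2*j)
(46 + v(1, F(-2, -5)))*4 = (46 + (-2 + 1 + 2*(-2*(1 - 180*(-5)))))*4 = (46 + (-2 + 1 + 2*(-2*(1 + 900))))*4 = (46 + (-2 + 1 + 2*(-2*901)))*4 = (46 + (-2 + 1 + 2*(-1802)))*4 = (46 + (-2 + 1 - 3604))*4 = (46 - 3605)*4 = -3559*4 = -14236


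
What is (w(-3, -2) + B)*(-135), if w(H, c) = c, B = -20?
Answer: 2970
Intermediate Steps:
(w(-3, -2) + B)*(-135) = (-2 - 20)*(-135) = -22*(-135) = 2970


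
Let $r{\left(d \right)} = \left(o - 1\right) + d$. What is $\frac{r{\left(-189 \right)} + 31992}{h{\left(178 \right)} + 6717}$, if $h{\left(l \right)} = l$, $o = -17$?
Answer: $\frac{6357}{1379} \approx 4.6099$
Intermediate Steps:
$r{\left(d \right)} = -18 + d$ ($r{\left(d \right)} = \left(-17 - 1\right) + d = -18 + d$)
$\frac{r{\left(-189 \right)} + 31992}{h{\left(178 \right)} + 6717} = \frac{\left(-18 - 189\right) + 31992}{178 + 6717} = \frac{-207 + 31992}{6895} = 31785 \cdot \frac{1}{6895} = \frac{6357}{1379}$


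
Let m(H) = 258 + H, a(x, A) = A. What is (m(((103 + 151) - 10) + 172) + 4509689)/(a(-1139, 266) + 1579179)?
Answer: 4510363/1579445 ≈ 2.8557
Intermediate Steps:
(m(((103 + 151) - 10) + 172) + 4509689)/(a(-1139, 266) + 1579179) = ((258 + (((103 + 151) - 10) + 172)) + 4509689)/(266 + 1579179) = ((258 + ((254 - 10) + 172)) + 4509689)/1579445 = ((258 + (244 + 172)) + 4509689)*(1/1579445) = ((258 + 416) + 4509689)*(1/1579445) = (674 + 4509689)*(1/1579445) = 4510363*(1/1579445) = 4510363/1579445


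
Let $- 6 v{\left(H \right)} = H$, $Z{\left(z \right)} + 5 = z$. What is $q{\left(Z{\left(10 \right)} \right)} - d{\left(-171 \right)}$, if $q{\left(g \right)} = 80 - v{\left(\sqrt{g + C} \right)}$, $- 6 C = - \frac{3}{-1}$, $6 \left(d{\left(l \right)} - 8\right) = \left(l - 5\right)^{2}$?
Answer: $- \frac{15272}{3} + \frac{\sqrt{2}}{4} \approx -5090.3$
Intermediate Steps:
$Z{\left(z \right)} = -5 + z$
$d{\left(l \right)} = 8 + \frac{\left(-5 + l\right)^{2}}{6}$ ($d{\left(l \right)} = 8 + \frac{\left(l - 5\right)^{2}}{6} = 8 + \frac{\left(-5 + l\right)^{2}}{6}$)
$C = - \frac{1}{2}$ ($C = - \frac{\left(-3\right) \frac{1}{-1}}{6} = - \frac{\left(-3\right) \left(-1\right)}{6} = \left(- \frac{1}{6}\right) 3 = - \frac{1}{2} \approx -0.5$)
$v{\left(H \right)} = - \frac{H}{6}$
$q{\left(g \right)} = 80 + \frac{\sqrt{- \frac{1}{2} + g}}{6}$ ($q{\left(g \right)} = 80 - - \frac{\sqrt{g - \frac{1}{2}}}{6} = 80 - - \frac{\sqrt{- \frac{1}{2} + g}}{6} = 80 + \frac{\sqrt{- \frac{1}{2} + g}}{6}$)
$q{\left(Z{\left(10 \right)} \right)} - d{\left(-171 \right)} = \left(80 + \frac{\sqrt{-2 + 4 \left(-5 + 10\right)}}{12}\right) - \left(8 + \frac{\left(-5 - 171\right)^{2}}{6}\right) = \left(80 + \frac{\sqrt{-2 + 4 \cdot 5}}{12}\right) - \left(8 + \frac{\left(-176\right)^{2}}{6}\right) = \left(80 + \frac{\sqrt{-2 + 20}}{12}\right) - \left(8 + \frac{1}{6} \cdot 30976\right) = \left(80 + \frac{\sqrt{18}}{12}\right) - \left(8 + \frac{15488}{3}\right) = \left(80 + \frac{3 \sqrt{2}}{12}\right) - \frac{15512}{3} = \left(80 + \frac{\sqrt{2}}{4}\right) - \frac{15512}{3} = - \frac{15272}{3} + \frac{\sqrt{2}}{4}$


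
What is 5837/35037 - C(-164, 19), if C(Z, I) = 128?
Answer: -4478899/35037 ≈ -127.83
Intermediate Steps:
5837/35037 - C(-164, 19) = 5837/35037 - 1*128 = 5837*(1/35037) - 128 = 5837/35037 - 128 = -4478899/35037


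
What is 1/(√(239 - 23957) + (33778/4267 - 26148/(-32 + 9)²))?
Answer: -105757425740911/64813645154151149 - 5095145961049*I*√23718/129627290308302298 ≈ -0.0016317 - 0.0060534*I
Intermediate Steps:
1/(√(239 - 23957) + (33778/4267 - 26148/(-32 + 9)²)) = 1/(√(-23718) + (33778*(1/4267) - 26148/((-23)²))) = 1/(I*√23718 + (33778/4267 - 26148/529)) = 1/(I*√23718 - 93704954/2257243) = 1/(-93704954/2257243 + I*√23718)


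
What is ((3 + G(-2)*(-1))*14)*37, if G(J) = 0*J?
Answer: 1554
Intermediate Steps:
G(J) = 0
((3 + G(-2)*(-1))*14)*37 = ((3 + 0*(-1))*14)*37 = ((3 + 0)*14)*37 = (3*14)*37 = 42*37 = 1554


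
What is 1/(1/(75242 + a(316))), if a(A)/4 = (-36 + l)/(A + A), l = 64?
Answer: 5944132/79 ≈ 75242.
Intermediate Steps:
a(A) = 56/A (a(A) = 4*((-36 + 64)/(A + A)) = 4*(28/((2*A))) = 4*(28*(1/(2*A))) = 4*(14/A) = 56/A)
1/(1/(75242 + a(316))) = 1/(1/(75242 + 56/316)) = 1/(1/(75242 + 56*(1/316))) = 1/(1/(75242 + 14/79)) = 1/(1/(5944132/79)) = 1/(79/5944132) = 5944132/79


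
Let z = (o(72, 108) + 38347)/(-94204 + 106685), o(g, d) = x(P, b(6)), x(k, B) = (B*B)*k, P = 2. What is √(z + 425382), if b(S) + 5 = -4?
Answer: √66264515243731/12481 ≈ 652.22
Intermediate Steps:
b(S) = -9 (b(S) = -5 - 4 = -9)
x(k, B) = k*B² (x(k, B) = B²*k = k*B²)
o(g, d) = 162 (o(g, d) = 2*(-9)² = 2*81 = 162)
z = 38509/12481 (z = (162 + 38347)/(-94204 + 106685) = 38509/12481 ≈ 3.0854)
√(z + 425382) = √(38509/12481 + 425382) = √(5309231251/12481) = √66264515243731/12481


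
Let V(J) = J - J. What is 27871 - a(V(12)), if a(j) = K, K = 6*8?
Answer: 27823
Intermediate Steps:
V(J) = 0
K = 48
a(j) = 48
27871 - a(V(12)) = 27871 - 1*48 = 27871 - 48 = 27823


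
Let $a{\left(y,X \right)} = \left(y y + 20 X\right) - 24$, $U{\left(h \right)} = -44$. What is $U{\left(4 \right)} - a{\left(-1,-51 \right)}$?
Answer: $999$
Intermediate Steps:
$a{\left(y,X \right)} = -24 + y^{2} + 20 X$ ($a{\left(y,X \right)} = \left(y^{2} + 20 X\right) - 24 = -24 + y^{2} + 20 X$)
$U{\left(4 \right)} - a{\left(-1,-51 \right)} = -44 - \left(-24 + \left(-1\right)^{2} + 20 \left(-51\right)\right) = -44 - \left(-24 + 1 - 1020\right) = -44 - -1043 = -44 + 1043 = 999$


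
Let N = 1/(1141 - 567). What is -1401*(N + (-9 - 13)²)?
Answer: -389221617/574 ≈ -6.7809e+5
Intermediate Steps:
N = 1/574 ≈ 0.0017422
-1401*(N + (-9 - 13)²) = -1401*(1/574 + (-9 - 13)²) = -1401*(1/574 + (-22)²) = -1401*(1/574 + 484) = -1401*277817/574 = -389221617/574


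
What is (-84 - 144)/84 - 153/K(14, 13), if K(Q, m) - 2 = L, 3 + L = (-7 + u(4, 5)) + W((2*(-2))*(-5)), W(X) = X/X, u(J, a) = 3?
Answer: 995/28 ≈ 35.536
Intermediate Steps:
W(X) = 1
L = -6 (L = -3 + ((-7 + 3) + 1) = -3 + (-4 + 1) = -3 - 3 = -6)
K(Q, m) = -4 (K(Q, m) = 2 - 6 = -4)
(-84 - 144)/84 - 153/K(14, 13) = (-84 - 144)/84 - 153/(-4) = -228*1/84 - 153*(-1/4) = -19/7 + 153/4 = 995/28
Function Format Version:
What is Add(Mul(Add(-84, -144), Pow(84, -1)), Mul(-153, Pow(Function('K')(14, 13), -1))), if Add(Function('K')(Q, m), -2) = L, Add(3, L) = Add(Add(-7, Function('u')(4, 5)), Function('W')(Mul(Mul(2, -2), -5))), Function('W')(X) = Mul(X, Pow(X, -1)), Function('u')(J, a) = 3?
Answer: Rational(995, 28) ≈ 35.536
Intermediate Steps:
Function('W')(X) = 1
L = -6 (L = Add(-3, Add(Add(-7, 3), 1)) = Add(-3, Add(-4, 1)) = Add(-3, -3) = -6)
Function('K')(Q, m) = -4 (Function('K')(Q, m) = Add(2, -6) = -4)
Add(Mul(Add(-84, -144), Pow(84, -1)), Mul(-153, Pow(Function('K')(14, 13), -1))) = Add(Mul(Add(-84, -144), Pow(84, -1)), Mul(-153, Pow(-4, -1))) = Add(Mul(-228, Rational(1, 84)), Mul(-153, Rational(-1, 4))) = Add(Rational(-19, 7), Rational(153, 4)) = Rational(995, 28)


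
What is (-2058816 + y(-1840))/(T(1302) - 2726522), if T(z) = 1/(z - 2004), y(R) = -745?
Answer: 1445811822/1914018445 ≈ 0.75538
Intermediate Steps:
T(z) = 1/(-2004 + z)
(-2058816 + y(-1840))/(T(1302) - 2726522) = (-2058816 - 745)/(1/(-2004 + 1302) - 2726522) = -2059561/(1/(-702) - 2726522) = -2059561/(-1/702 - 2726522) = -2059561/(-1914018445/702) = -2059561*(-702/1914018445) = 1445811822/1914018445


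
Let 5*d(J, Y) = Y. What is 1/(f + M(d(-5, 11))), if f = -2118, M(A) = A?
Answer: -5/10579 ≈ -0.00047263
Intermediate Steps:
d(J, Y) = Y/5
1/(f + M(d(-5, 11))) = 1/(-2118 + (1/5)*11) = 1/(-2118 + 11/5) = 1/(-10579/5) = -5/10579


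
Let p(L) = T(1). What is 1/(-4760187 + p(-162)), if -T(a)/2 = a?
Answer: -1/4760189 ≈ -2.1008e-7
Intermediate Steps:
T(a) = -2*a
p(L) = -2 (p(L) = -2*1 = -2)
1/(-4760187 + p(-162)) = 1/(-4760187 - 2) = 1/(-4760189) = -1/4760189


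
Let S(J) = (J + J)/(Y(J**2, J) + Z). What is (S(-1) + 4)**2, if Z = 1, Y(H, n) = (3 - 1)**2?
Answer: 324/25 ≈ 12.960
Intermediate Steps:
Y(H, n) = 4 (Y(H, n) = 2**2 = 4)
S(J) = 2*J/5 (S(J) = (J + J)/(4 + 1) = (2*J)/5 = (2*J)*(1/5) = 2*J/5)
(S(-1) + 4)**2 = ((2/5)*(-1) + 4)**2 = (-2/5 + 4)**2 = (18/5)**2 = 324/25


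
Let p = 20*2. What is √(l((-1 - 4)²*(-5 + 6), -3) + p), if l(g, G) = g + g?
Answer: 3*√10 ≈ 9.4868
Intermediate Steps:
p = 40
l(g, G) = 2*g
√(l((-1 - 4)²*(-5 + 6), -3) + p) = √(2*((-1 - 4)²*(-5 + 6)) + 40) = √(2*((-5)²*1) + 40) = √(2*(25*1) + 40) = √(2*25 + 40) = √(50 + 40) = √90 = 3*√10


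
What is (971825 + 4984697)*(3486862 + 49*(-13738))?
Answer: 16759865951400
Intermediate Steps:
(971825 + 4984697)*(3486862 + 49*(-13738)) = 5956522*(3486862 - 673162) = 5956522*2813700 = 16759865951400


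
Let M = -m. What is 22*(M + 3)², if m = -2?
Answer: 550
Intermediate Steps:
M = 2 (M = -1*(-2) = 2)
22*(M + 3)² = 22*(2 + 3)² = 22*5² = 22*25 = 550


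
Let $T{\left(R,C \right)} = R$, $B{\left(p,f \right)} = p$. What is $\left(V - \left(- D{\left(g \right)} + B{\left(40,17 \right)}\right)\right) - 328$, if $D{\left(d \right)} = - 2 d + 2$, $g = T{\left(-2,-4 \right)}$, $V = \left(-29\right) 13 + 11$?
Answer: $-728$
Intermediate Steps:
$V = -366$ ($V = -377 + 11 = -366$)
$g = -2$
$D{\left(d \right)} = 2 - 2 d$
$\left(V - \left(- D{\left(g \right)} + B{\left(40,17 \right)}\right)\right) - 328 = \left(-366 + \left(\left(2 - -4\right) - 40\right)\right) - 328 = \left(-366 + \left(\left(2 + 4\right) - 40\right)\right) - 328 = \left(-366 + \left(6 - 40\right)\right) - 328 = \left(-366 - 34\right) - 328 = -400 - 328 = -728$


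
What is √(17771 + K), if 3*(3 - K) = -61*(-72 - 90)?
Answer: 4*√905 ≈ 120.33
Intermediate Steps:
K = -3291 (K = 3 - (-61)*(-72 - 90)/3 = 3 - (-61)*(-162)/3 = 3 - ⅓*9882 = 3 - 3294 = -3291)
√(17771 + K) = √(17771 - 3291) = √14480 = 4*√905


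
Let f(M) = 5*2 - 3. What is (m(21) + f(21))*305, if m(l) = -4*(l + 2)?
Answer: -25925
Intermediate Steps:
m(l) = -8 - 4*l (m(l) = -4*(2 + l) = -8 - 4*l)
f(M) = 7 (f(M) = 10 - 3 = 7)
(m(21) + f(21))*305 = ((-8 - 4*21) + 7)*305 = ((-8 - 84) + 7)*305 = (-92 + 7)*305 = -85*305 = -25925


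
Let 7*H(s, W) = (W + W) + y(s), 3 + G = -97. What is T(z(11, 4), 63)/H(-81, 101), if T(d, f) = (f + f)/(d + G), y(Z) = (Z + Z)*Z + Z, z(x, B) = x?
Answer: -882/1178627 ≈ -0.00074833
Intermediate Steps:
G = -100 (G = -3 - 97 = -100)
y(Z) = Z + 2*Z² (y(Z) = (2*Z)*Z + Z = 2*Z² + Z = Z + 2*Z²)
T(d, f) = 2*f/(-100 + d) (T(d, f) = (f + f)/(d - 100) = (2*f)/(-100 + d) = 2*f/(-100 + d))
H(s, W) = 2*W/7 + s*(1 + 2*s)/7 (H(s, W) = ((W + W) + s*(1 + 2*s))/7 = (2*W + s*(1 + 2*s))/7 = 2*W/7 + s*(1 + 2*s)/7)
T(z(11, 4), 63)/H(-81, 101) = (2*63/(-100 + 11))/((2/7)*101 + (⅐)*(-81)*(1 + 2*(-81))) = (2*63/(-89))/(202/7 + (⅐)*(-81)*(1 - 162)) = (2*63*(-1/89))/(202/7 + (⅐)*(-81)*(-161)) = -126/(89*(202/7 + 1863)) = -126/(89*13243/7) = -126/89*7/13243 = -882/1178627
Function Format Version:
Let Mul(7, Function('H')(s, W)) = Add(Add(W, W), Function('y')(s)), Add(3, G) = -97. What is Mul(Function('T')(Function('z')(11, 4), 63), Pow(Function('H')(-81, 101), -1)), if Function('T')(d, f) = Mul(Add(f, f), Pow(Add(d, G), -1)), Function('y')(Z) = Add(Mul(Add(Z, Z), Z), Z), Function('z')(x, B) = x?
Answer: Rational(-882, 1178627) ≈ -0.00074833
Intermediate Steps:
G = -100 (G = Add(-3, -97) = -100)
Function('y')(Z) = Add(Z, Mul(2, Pow(Z, 2))) (Function('y')(Z) = Add(Mul(Mul(2, Z), Z), Z) = Add(Mul(2, Pow(Z, 2)), Z) = Add(Z, Mul(2, Pow(Z, 2))))
Function('T')(d, f) = Mul(2, f, Pow(Add(-100, d), -1)) (Function('T')(d, f) = Mul(Add(f, f), Pow(Add(d, -100), -1)) = Mul(Mul(2, f), Pow(Add(-100, d), -1)) = Mul(2, f, Pow(Add(-100, d), -1)))
Function('H')(s, W) = Add(Mul(Rational(2, 7), W), Mul(Rational(1, 7), s, Add(1, Mul(2, s)))) (Function('H')(s, W) = Mul(Rational(1, 7), Add(Add(W, W), Mul(s, Add(1, Mul(2, s))))) = Mul(Rational(1, 7), Add(Mul(2, W), Mul(s, Add(1, Mul(2, s))))) = Add(Mul(Rational(2, 7), W), Mul(Rational(1, 7), s, Add(1, Mul(2, s)))))
Mul(Function('T')(Function('z')(11, 4), 63), Pow(Function('H')(-81, 101), -1)) = Mul(Mul(2, 63, Pow(Add(-100, 11), -1)), Pow(Add(Mul(Rational(2, 7), 101), Mul(Rational(1, 7), -81, Add(1, Mul(2, -81)))), -1)) = Mul(Mul(2, 63, Pow(-89, -1)), Pow(Add(Rational(202, 7), Mul(Rational(1, 7), -81, Add(1, -162))), -1)) = Mul(Mul(2, 63, Rational(-1, 89)), Pow(Add(Rational(202, 7), Mul(Rational(1, 7), -81, -161)), -1)) = Mul(Rational(-126, 89), Pow(Add(Rational(202, 7), 1863), -1)) = Mul(Rational(-126, 89), Pow(Rational(13243, 7), -1)) = Mul(Rational(-126, 89), Rational(7, 13243)) = Rational(-882, 1178627)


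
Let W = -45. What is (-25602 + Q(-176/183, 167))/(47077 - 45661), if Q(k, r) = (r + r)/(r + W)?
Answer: -1561555/86376 ≈ -18.079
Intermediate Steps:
Q(k, r) = 2*r/(-45 + r) (Q(k, r) = (r + r)/(r - 45) = (2*r)/(-45 + r) = 2*r/(-45 + r))
(-25602 + Q(-176/183, 167))/(47077 - 45661) = (-25602 + 2*167/(-45 + 167))/(47077 - 45661) = (-25602 + 2*167/122)/1416 = (-25602 + 2*167*(1/122))*(1/1416) = (-25602 + 167/61)*(1/1416) = -1561555/61*1/1416 = -1561555/86376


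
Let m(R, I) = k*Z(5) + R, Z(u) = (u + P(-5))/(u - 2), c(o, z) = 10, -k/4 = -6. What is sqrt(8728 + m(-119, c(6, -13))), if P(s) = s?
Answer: sqrt(8609) ≈ 92.785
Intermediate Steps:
k = 24 (k = -4*(-6) = 24)
Z(u) = (-5 + u)/(-2 + u) (Z(u) = (u - 5)/(u - 2) = (-5 + u)/(-2 + u))
m(R, I) = R (m(R, I) = 24*((-5 + 5)/(-2 + 5)) + R = 24*(0/3) + R = 24*((1/3)*0) + R = 24*0 + R = 0 + R = R)
sqrt(8728 + m(-119, c(6, -13))) = sqrt(8728 - 119) = sqrt(8609)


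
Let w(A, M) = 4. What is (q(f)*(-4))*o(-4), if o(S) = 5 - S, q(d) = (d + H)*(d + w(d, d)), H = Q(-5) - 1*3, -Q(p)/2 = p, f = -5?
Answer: 72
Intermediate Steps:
Q(p) = -2*p
H = 7 (H = -2*(-5) - 1*3 = 10 - 3 = 7)
q(d) = (4 + d)*(7 + d) (q(d) = (d + 7)*(d + 4) = (7 + d)*(4 + d) = (4 + d)*(7 + d))
(q(f)*(-4))*o(-4) = ((28 + (-5)**2 + 11*(-5))*(-4))*(5 - 1*(-4)) = ((28 + 25 - 55)*(-4))*(5 + 4) = -2*(-4)*9 = 8*9 = 72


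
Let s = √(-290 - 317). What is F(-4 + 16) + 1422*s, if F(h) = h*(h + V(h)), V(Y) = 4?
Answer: 192 + 1422*I*√607 ≈ 192.0 + 35034.0*I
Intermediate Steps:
F(h) = h*(4 + h) (F(h) = h*(h + 4) = h*(4 + h))
s = I*√607 (s = √(-607) = I*√607 ≈ 24.637*I)
F(-4 + 16) + 1422*s = (-4 + 16)*(4 + (-4 + 16)) + 1422*(I*√607) = 12*(4 + 12) + 1422*I*√607 = 12*16 + 1422*I*√607 = 192 + 1422*I*√607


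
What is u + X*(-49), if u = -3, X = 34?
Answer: -1669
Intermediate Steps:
u + X*(-49) = -3 + 34*(-49) = -3 - 1666 = -1669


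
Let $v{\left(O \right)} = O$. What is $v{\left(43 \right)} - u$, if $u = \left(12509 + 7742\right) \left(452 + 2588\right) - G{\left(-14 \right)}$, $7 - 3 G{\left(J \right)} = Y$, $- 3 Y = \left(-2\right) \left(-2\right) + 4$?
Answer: $- \frac{554066944}{9} \approx -6.1563 \cdot 10^{7}$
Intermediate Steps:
$Y = - \frac{8}{3}$ ($Y = - \frac{\left(-2\right) \left(-2\right) + 4}{3} = - \frac{4 + 4}{3} = \left(- \frac{1}{3}\right) 8 = - \frac{8}{3} \approx -2.6667$)
$G{\left(J \right)} = \frac{29}{9}$ ($G{\left(J \right)} = \frac{7}{3} - - \frac{8}{9} = \frac{7}{3} + \frac{8}{9} = \frac{29}{9}$)
$u = \frac{554067331}{9}$ ($u = \left(12509 + 7742\right) \left(452 + 2588\right) - \frac{29}{9} = 20251 \cdot 3040 - \frac{29}{9} = 61563040 - \frac{29}{9} = \frac{554067331}{9} \approx 6.1563 \cdot 10^{7}$)
$v{\left(43 \right)} - u = 43 - \frac{554067331}{9} = - \frac{554066944}{9}$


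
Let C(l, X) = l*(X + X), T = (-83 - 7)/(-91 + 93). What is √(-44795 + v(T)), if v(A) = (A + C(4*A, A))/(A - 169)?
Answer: 7*I*√41936510/214 ≈ 211.83*I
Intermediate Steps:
T = -45 (T = -90/2 = -90*½ = -45)
C(l, X) = 2*X*l (C(l, X) = l*(2*X) = 2*X*l)
v(A) = (A + 8*A²)/(-169 + A) (v(A) = (A + 2*A*(4*A))/(A - 169) = (A + 8*A²)/(-169 + A))
√(-44795 + v(T)) = √(-44795 - 45*(1 + 8*(-45))/(-169 - 45)) = √(-44795 - 45*(1 - 360)/(-214)) = √(-44795 - 45*(-1/214)*(-359)) = √(-44795 - 16155/214) = √(-9602285/214) = 7*I*√41936510/214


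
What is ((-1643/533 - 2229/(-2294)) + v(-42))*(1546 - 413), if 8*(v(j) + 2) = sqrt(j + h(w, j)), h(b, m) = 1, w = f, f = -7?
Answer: -5694898737/1222702 + 1133*I*sqrt(41)/8 ≈ -4657.6 + 906.84*I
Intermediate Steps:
w = -7
v(j) = -2 + sqrt(1 + j)/8 (v(j) = -2 + sqrt(j + 1)/8 = -2 + sqrt(1 + j)/8)
((-1643/533 - 2229/(-2294)) + v(-42))*(1546 - 413) = ((-1643/533 - 2229/(-2294)) + (-2 + sqrt(1 - 42)/8))*(1546 - 413) = ((-1643*1/533 - 2229*(-1/2294)) + (-2 + sqrt(-41)/8))*1133 = ((-1643/533 + 2229/2294) + (-2 + (I*sqrt(41))/8))*1133 = (-2580985/1222702 + (-2 + I*sqrt(41)/8))*1133 = (-5026389/1222702 + I*sqrt(41)/8)*1133 = -5694898737/1222702 + 1133*I*sqrt(41)/8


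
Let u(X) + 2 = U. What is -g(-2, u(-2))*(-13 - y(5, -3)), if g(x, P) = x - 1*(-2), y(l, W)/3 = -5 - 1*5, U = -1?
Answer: 0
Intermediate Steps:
y(l, W) = -30 (y(l, W) = 3*(-5 - 1*5) = 3*(-5 - 5) = 3*(-10) = -30)
u(X) = -3 (u(X) = -2 - 1 = -3)
g(x, P) = 2 + x (g(x, P) = x + 2 = 2 + x)
-g(-2, u(-2))*(-13 - y(5, -3)) = -(2 - 2)*(-13 - 1*(-30)) = -0*(-13 + 30) = -0*17 = -1*0 = 0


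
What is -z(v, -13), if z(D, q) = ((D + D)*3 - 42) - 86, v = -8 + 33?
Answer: -22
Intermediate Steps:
v = 25
z(D, q) = -128 + 6*D (z(D, q) = ((2*D)*3 - 42) - 86 = (6*D - 42) - 86 = (-42 + 6*D) - 86 = -128 + 6*D)
-z(v, -13) = -(-128 + 6*25) = -(-128 + 150) = -1*22 = -22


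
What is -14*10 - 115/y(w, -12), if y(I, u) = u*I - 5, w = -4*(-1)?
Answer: -7305/53 ≈ -137.83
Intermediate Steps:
w = 4
y(I, u) = -5 + I*u (y(I, u) = I*u - 5 = -5 + I*u)
-14*10 - 115/y(w, -12) = -14*10 - 115/(-5 + 4*(-12)) = -140 - 115/(-5 - 48) = -140 - 115/(-53) = -140 - 115*(-1/53) = -140 + 115/53 = -7305/53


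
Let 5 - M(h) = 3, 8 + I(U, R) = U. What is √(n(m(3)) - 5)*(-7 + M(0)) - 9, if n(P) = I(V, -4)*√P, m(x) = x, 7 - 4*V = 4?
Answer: -9 - 5*I*√(20 + 29*√3)/2 ≈ -9.0 - 20.951*I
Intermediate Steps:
V = ¾ (V = 7/4 - ¼*4 = 7/4 - 1 = ¾ ≈ 0.75000)
I(U, R) = -8 + U
M(h) = 2 (M(h) = 5 - 1*3 = 5 - 3 = 2)
n(P) = -29*√P/4 (n(P) = (-8 + ¾)*√P = -29*√P/4)
√(n(m(3)) - 5)*(-7 + M(0)) - 9 = √(-29*√3/4 - 5)*(-7 + 2) - 9 = √(-5 - 29*√3/4)*(-5) - 9 = -5*√(-5 - 29*√3/4) - 9 = -9 - 5*√(-5 - 29*√3/4)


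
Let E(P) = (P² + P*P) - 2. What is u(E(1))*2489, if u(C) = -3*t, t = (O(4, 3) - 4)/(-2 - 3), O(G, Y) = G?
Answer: 0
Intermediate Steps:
t = 0 (t = (4 - 4)/(-2 - 3) = 0/(-5) = 0*(-⅕) = 0)
E(P) = -2 + 2*P² (E(P) = (P² + P²) - 2 = 2*P² - 2 = -2 + 2*P²)
u(C) = 0 (u(C) = -3*0 = 0)
u(E(1))*2489 = 0*2489 = 0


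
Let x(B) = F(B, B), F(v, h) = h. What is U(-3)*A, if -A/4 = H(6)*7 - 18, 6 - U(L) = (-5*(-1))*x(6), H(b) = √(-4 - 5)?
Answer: -1728 + 2016*I ≈ -1728.0 + 2016.0*I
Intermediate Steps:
x(B) = B
H(b) = 3*I (H(b) = √(-9) = 3*I)
U(L) = -24 (U(L) = 6 - (-5*(-1))*6 = 6 - 5*6 = 6 - 1*30 = 6 - 30 = -24)
A = 72 - 84*I (A = -4*((3*I)*7 - 18) = -4*(21*I - 18) = -4*(-18 + 21*I) = 72 - 84*I ≈ 72.0 - 84.0*I)
U(-3)*A = -24*(72 - 84*I) = -1728 + 2016*I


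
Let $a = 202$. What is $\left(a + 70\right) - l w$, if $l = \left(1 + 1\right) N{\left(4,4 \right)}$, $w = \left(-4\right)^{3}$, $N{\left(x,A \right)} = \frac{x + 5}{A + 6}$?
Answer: $\frac{1936}{5} \approx 387.2$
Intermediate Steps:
$N{\left(x,A \right)} = \frac{5 + x}{6 + A}$
$w = -64$
$l = \frac{9}{5}$ ($l = \left(1 + 1\right) \frac{5 + 4}{6 + 4} = 2 \cdot \frac{1}{10} \cdot 9 = 2 \cdot \frac{9}{10} = \frac{9}{5} \approx 1.8$)
$\left(a + 70\right) - l w = \left(202 + 70\right) - \frac{9}{5} \left(-64\right) = 272 - - \frac{576}{5} = 272 + \frac{576}{5} = \frac{1936}{5}$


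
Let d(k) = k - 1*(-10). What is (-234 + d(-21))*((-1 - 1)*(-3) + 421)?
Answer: -104615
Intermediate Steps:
d(k) = 10 + k (d(k) = k + 10 = 10 + k)
(-234 + d(-21))*((-1 - 1)*(-3) + 421) = (-234 + (10 - 21))*((-1 - 1)*(-3) + 421) = (-234 - 11)*(-2*(-3) + 421) = -245*(6 + 421) = -245*427 = -104615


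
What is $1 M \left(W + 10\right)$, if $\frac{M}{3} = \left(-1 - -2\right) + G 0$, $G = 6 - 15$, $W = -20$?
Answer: $-30$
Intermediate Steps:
$G = -9$ ($G = 6 - 15 = -9$)
$M = 3$ ($M = 3 \left(\left(-1 - -2\right) - 0\right) = 3 \left(\left(-1 + 2\right) + 0\right) = 3 \left(1 + 0\right) = 3 \cdot 1 = 3$)
$1 M \left(W + 10\right) = 1 \cdot 3 \left(-20 + 10\right) = 1 \cdot 3 \left(-10\right) = 1 \left(-30\right) = -30$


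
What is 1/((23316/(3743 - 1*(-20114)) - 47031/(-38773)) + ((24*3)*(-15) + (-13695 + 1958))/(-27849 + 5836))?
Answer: 20362189238993/56455255645492 ≈ 0.36068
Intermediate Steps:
1/((23316/(3743 - 1*(-20114)) - 47031/(-38773)) + ((24*3)*(-15) + (-13695 + 1958))/(-27849 + 5836)) = 1/((23316/(3743 + 20114) - 47031*(-1/38773)) + (72*(-15) - 11737)/(-22013)) = 1/((23316/23857 + 47031/38773) + (-1080 - 11737)*(-1/22013)) = 1/((23316*(1/23857) + 47031/38773) - 12817*(-1/22013)) = 1/((23316/23857 + 47031/38773) + 12817/22013) = 1/(2026049835/925007461 + 12817/22013) = 1/(56455255645492/20362189238993) = 20362189238993/56455255645492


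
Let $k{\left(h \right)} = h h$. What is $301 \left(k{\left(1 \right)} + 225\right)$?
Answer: $68026$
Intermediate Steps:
$k{\left(h \right)} = h^{2}$
$301 \left(k{\left(1 \right)} + 225\right) = 301 \left(1^{2} + 225\right) = 301 \left(1 + 225\right) = 301 \cdot 226 = 68026$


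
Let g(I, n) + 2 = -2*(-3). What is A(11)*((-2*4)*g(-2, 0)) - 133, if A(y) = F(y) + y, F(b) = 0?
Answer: -485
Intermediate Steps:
g(I, n) = 4 (g(I, n) = -2 - 2*(-3) = -2 + 6 = 4)
A(y) = y (A(y) = 0 + y = y)
A(11)*((-2*4)*g(-2, 0)) - 133 = 11*(-2*4*4) - 133 = 11*(-8*4) - 133 = 11*(-32) - 133 = -352 - 133 = -485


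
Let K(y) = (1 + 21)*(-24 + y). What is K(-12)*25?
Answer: -19800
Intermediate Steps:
K(y) = -528 + 22*y (K(y) = 22*(-24 + y) = -528 + 22*y)
K(-12)*25 = (-528 + 22*(-12))*25 = (-528 - 264)*25 = -792*25 = -19800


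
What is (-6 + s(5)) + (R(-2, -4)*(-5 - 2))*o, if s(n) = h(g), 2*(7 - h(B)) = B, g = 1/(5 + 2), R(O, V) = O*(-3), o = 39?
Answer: -22919/14 ≈ -1637.1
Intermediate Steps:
R(O, V) = -3*O
g = ⅐ (g = 1/7 = ⅐ ≈ 0.14286)
h(B) = 7 - B/2
s(n) = 97/14 (s(n) = 7 - ½*⅐ = 7 - 1/14 = 97/14)
(-6 + s(5)) + (R(-2, -4)*(-5 - 2))*o = (-6 + 97/14) + ((-3*(-2))*(-5 - 2))*39 = 13/14 + (6*(-7))*39 = 13/14 - 42*39 = 13/14 - 1638 = -22919/14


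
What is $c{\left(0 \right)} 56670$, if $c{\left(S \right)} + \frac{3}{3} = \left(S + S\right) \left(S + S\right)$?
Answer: $-56670$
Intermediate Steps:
$c{\left(S \right)} = -1 + 4 S^{2}$ ($c{\left(S \right)} = -1 + \left(S + S\right) \left(S + S\right) = -1 + 2 S 2 S = -1 + 4 S^{2}$)
$c{\left(0 \right)} 56670 = \left(-1 + 4 \cdot 0^{2}\right) 56670 = \left(-1 + 4 \cdot 0\right) 56670 = \left(-1 + 0\right) 56670 = \left(-1\right) 56670 = -56670$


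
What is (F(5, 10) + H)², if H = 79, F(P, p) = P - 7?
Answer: 5929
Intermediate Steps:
F(P, p) = -7 + P
(F(5, 10) + H)² = ((-7 + 5) + 79)² = (-2 + 79)² = 77² = 5929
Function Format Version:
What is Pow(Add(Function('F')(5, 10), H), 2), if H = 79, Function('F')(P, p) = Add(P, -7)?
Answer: 5929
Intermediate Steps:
Function('F')(P, p) = Add(-7, P)
Pow(Add(Function('F')(5, 10), H), 2) = Pow(Add(Add(-7, 5), 79), 2) = Pow(Add(-2, 79), 2) = Pow(77, 2) = 5929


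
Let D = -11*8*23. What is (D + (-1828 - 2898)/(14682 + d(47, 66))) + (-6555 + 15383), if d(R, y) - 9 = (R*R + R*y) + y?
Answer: 68268973/10034 ≈ 6803.8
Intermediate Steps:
d(R, y) = 9 + y + R² + R*y (d(R, y) = 9 + ((R*R + R*y) + y) = 9 + ((R² + R*y) + y) = 9 + (y + R² + R*y) = 9 + y + R² + R*y)
D = -2024 (D = -88*23 = -2024)
(D + (-1828 - 2898)/(14682 + d(47, 66))) + (-6555 + 15383) = (-2024 + (-1828 - 2898)/(14682 + (9 + 66 + 47² + 47*66))) + (-6555 + 15383) = (-2024 - 4726/(14682 + (9 + 66 + 2209 + 3102))) + 8828 = (-2024 - 4726/(14682 + 5386)) + 8828 = (-2024 - 4726/20068) + 8828 = (-2024 - 4726*1/20068) + 8828 = (-2024 - 2363/10034) + 8828 = -20311179/10034 + 8828 = 68268973/10034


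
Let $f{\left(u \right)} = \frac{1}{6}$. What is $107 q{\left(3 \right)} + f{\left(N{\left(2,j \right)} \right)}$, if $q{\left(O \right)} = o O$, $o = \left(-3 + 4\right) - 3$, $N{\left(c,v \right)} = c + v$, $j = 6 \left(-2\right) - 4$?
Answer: $- \frac{3851}{6} \approx -641.83$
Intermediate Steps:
$j = -16$ ($j = -12 - 4 = -16$)
$o = -2$ ($o = 1 - 3 = -2$)
$f{\left(u \right)} = \frac{1}{6}$
$q{\left(O \right)} = - 2 O$
$107 q{\left(3 \right)} + f{\left(N{\left(2,j \right)} \right)} = 107 \left(\left(-2\right) 3\right) + \frac{1}{6} = 107 \left(-6\right) + \frac{1}{6} = -642 + \frac{1}{6} = - \frac{3851}{6}$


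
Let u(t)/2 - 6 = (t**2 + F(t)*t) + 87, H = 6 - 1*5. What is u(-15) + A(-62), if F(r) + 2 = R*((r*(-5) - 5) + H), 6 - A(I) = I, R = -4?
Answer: 9284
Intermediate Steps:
H = 1 (H = 6 - 5 = 1)
A(I) = 6 - I
F(r) = 14 + 20*r (F(r) = -2 - 4*((r*(-5) - 5) + 1) = -2 - 4*((-5*r - 5) + 1) = -2 - 4*((-5 - 5*r) + 1) = -2 - 4*(-4 - 5*r) = -2 + (16 + 20*r) = 14 + 20*r)
u(t) = 186 + 2*t**2 + 2*t*(14 + 20*t) (u(t) = 12 + 2*((t**2 + (14 + 20*t)*t) + 87) = 12 + 2*((t**2 + t*(14 + 20*t)) + 87) = 12 + 2*(87 + t**2 + t*(14 + 20*t)) = 12 + (174 + 2*t**2 + 2*t*(14 + 20*t)) = 186 + 2*t**2 + 2*t*(14 + 20*t))
u(-15) + A(-62) = (186 + 28*(-15) + 42*(-15)**2) + (6 - 1*(-62)) = (186 - 420 + 42*225) + (6 + 62) = (186 - 420 + 9450) + 68 = 9216 + 68 = 9284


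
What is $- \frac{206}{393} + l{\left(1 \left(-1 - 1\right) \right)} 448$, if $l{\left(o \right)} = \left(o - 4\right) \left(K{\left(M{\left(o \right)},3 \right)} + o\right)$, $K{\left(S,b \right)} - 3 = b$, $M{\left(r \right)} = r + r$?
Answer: $- \frac{4225742}{393} \approx -10753.0$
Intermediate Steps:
$M{\left(r \right)} = 2 r$
$K{\left(S,b \right)} = 3 + b$
$l{\left(o \right)} = \left(-4 + o\right) \left(6 + o\right)$ ($l{\left(o \right)} = \left(o - 4\right) \left(\left(3 + 3\right) + o\right) = \left(-4 + o\right) \left(6 + o\right)$)
$- \frac{206}{393} + l{\left(1 \left(-1 - 1\right) \right)} 448 = - \frac{206}{393} + \left(-24 + \left(1 \left(-1 - 1\right)\right)^{2} + 2 \cdot 1 \left(-1 - 1\right)\right) 448 = \left(-206\right) \frac{1}{393} + \left(-24 + \left(1 \left(-2\right)\right)^{2} + 2 \cdot 1 \left(-2\right)\right) 448 = - \frac{206}{393} + \left(-24 + \left(-2\right)^{2} + 2 \left(-2\right)\right) 448 = - \frac{206}{393} + \left(-24 + 4 - 4\right) 448 = - \frac{206}{393} - 10752 = - \frac{4225742}{393}$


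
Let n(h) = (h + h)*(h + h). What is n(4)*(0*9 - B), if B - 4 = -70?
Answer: 4224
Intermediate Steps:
B = -66 (B = 4 - 70 = -66)
n(h) = 4*h² (n(h) = (2*h)*(2*h) = 4*h²)
n(4)*(0*9 - B) = (4*4²)*(0*9 - 1*(-66)) = (4*16)*(0 + 66) = 64*66 = 4224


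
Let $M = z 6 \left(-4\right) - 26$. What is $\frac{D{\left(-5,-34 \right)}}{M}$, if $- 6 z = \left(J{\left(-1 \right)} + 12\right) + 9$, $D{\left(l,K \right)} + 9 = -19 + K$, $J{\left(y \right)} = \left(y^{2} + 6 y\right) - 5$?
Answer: $- \frac{31}{9} \approx -3.4444$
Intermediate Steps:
$J{\left(y \right)} = -5 + y^{2} + 6 y$
$D{\left(l,K \right)} = -28 + K$ ($D{\left(l,K \right)} = -9 + \left(-19 + K\right) = -28 + K$)
$z = - \frac{11}{6}$ ($z = - \frac{\left(\left(-5 + \left(-1\right)^{2} + 6 \left(-1\right)\right) + 12\right) + 9}{6} = - \frac{\left(\left(-5 + 1 - 6\right) + 12\right) + 9}{6} = - \frac{\left(-10 + 12\right) + 9}{6} = - \frac{2 + 9}{6} = \left(- \frac{1}{6}\right) 11 = - \frac{11}{6} \approx -1.8333$)
$M = 18$ ($M = - \frac{11 \cdot 6 \left(-4\right)}{6} - 26 = \left(- \frac{11}{6}\right) \left(-24\right) - 26 = 44 - 26 = 18$)
$\frac{D{\left(-5,-34 \right)}}{M} = \frac{-28 - 34}{18} = \left(-62\right) \frac{1}{18} = - \frac{31}{9}$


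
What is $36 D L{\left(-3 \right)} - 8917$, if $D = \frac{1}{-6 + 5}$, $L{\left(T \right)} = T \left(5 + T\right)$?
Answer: $-8701$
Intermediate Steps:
$D = -1$ ($D = \frac{1}{-1} = -1$)
$36 D L{\left(-3 \right)} - 8917 = 36 \left(-1\right) \left(- 3 \left(5 - 3\right)\right) - 8917 = - 36 \left(\left(-3\right) 2\right) - 8917 = \left(-36\right) \left(-6\right) - 8917 = 216 - 8917 = -8701$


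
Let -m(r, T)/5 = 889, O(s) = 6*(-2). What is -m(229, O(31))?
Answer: 4445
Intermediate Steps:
O(s) = -12
m(r, T) = -4445 (m(r, T) = -5*889 = -4445)
-m(229, O(31)) = -1*(-4445) = 4445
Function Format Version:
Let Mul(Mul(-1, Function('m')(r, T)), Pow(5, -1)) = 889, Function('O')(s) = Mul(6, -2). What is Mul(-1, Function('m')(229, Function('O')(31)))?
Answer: 4445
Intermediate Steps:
Function('O')(s) = -12
Function('m')(r, T) = -4445 (Function('m')(r, T) = Mul(-5, 889) = -4445)
Mul(-1, Function('m')(229, Function('O')(31))) = Mul(-1, -4445) = 4445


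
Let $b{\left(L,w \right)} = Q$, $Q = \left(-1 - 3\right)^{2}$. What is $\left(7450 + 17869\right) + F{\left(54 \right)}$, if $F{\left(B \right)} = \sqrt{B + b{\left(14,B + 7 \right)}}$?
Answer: $25319 + \sqrt{70} \approx 25327.0$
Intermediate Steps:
$Q = 16$ ($Q = \left(-4\right)^{2} = 16$)
$b{\left(L,w \right)} = 16$
$F{\left(B \right)} = \sqrt{16 + B}$ ($F{\left(B \right)} = \sqrt{B + 16} = \sqrt{16 + B}$)
$\left(7450 + 17869\right) + F{\left(54 \right)} = \left(7450 + 17869\right) + \sqrt{16 + 54} = 25319 + \sqrt{70}$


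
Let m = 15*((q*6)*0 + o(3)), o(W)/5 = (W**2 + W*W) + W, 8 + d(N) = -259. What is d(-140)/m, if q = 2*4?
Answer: -89/525 ≈ -0.16952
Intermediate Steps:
q = 8
d(N) = -267 (d(N) = -8 - 259 = -267)
o(W) = 5*W + 10*W**2 (o(W) = 5*((W**2 + W*W) + W) = 5*((W**2 + W**2) + W) = 5*(2*W**2 + W) = 5*(W + 2*W**2) = 5*W + 10*W**2)
m = 1575 (m = 15*((8*6)*0 + 5*3*(1 + 2*3)) = 15*(48*0 + 5*3*(1 + 6)) = 15*(0 + 5*3*7) = 15*(0 + 105) = 15*105 = 1575)
d(-140)/m = -267/1575 = -267*1/1575 = -89/525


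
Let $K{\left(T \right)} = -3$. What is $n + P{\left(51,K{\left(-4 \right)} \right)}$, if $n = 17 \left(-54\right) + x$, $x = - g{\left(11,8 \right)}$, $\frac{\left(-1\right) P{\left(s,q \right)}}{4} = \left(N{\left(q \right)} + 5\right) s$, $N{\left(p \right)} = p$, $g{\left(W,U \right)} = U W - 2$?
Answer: $-1412$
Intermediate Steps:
$g{\left(W,U \right)} = -2 + U W$ ($g{\left(W,U \right)} = U W - 2 = -2 + U W$)
$P{\left(s,q \right)} = - 4 s \left(5 + q\right)$ ($P{\left(s,q \right)} = - 4 \left(q + 5\right) s = - 4 \left(5 + q\right) s = - 4 s \left(5 + q\right)$)
$x = -86$ ($x = - (-2 + 8 \cdot 11) = - (-2 + 88) = \left(-1\right) 86 = -86$)
$n = -1004$ ($n = 17 \left(-54\right) - 86 = -918 - 86 = -1004$)
$n + P{\left(51,K{\left(-4 \right)} \right)} = -1004 - 204 \left(5 - 3\right) = -1004 - 204 \cdot 2 = -1004 - 408 = -1412$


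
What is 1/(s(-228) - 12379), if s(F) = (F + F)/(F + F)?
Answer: -1/12378 ≈ -8.0789e-5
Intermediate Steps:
s(F) = 1 (s(F) = (2*F)/((2*F)) = (2*F)*(1/(2*F)) = 1)
1/(s(-228) - 12379) = 1/(1 - 12379) = 1/(-12378) = -1/12378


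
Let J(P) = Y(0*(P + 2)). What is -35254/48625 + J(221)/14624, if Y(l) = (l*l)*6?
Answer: -35254/48625 ≈ -0.72502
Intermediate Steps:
Y(l) = 6*l**2 (Y(l) = l**2*6 = 6*l**2)
J(P) = 0 (J(P) = 6*(0*(P + 2))**2 = 6*(0*(2 + P))**2 = 6*0**2 = 6*0 = 0)
-35254/48625 + J(221)/14624 = -35254/48625 + 0/14624 = -35254*1/48625 + 0*(1/14624) = -35254/48625 + 0 = -35254/48625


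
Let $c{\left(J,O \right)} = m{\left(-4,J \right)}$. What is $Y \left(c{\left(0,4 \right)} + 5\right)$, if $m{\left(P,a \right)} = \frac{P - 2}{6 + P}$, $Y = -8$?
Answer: $-16$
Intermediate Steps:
$m{\left(P,a \right)} = \frac{-2 + P}{6 + P}$
$c{\left(J,O \right)} = -3$ ($c{\left(J,O \right)} = \frac{-2 - 4}{6 - 4} = \frac{1}{2} \left(-6\right) = -3$)
$Y \left(c{\left(0,4 \right)} + 5\right) = - 8 \left(-3 + 5\right) = \left(-8\right) 2 = -16$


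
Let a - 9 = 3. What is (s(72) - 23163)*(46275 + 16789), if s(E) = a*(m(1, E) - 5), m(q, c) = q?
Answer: -1463778504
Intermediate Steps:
a = 12 (a = 9 + 3 = 12)
s(E) = -48 (s(E) = 12*(1 - 5) = 12*(-4) = -48)
(s(72) - 23163)*(46275 + 16789) = (-48 - 23163)*(46275 + 16789) = -23211*63064 = -1463778504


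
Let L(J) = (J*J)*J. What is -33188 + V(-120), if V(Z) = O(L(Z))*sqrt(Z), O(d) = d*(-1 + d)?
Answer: -33188 + 5971971456000*I*sqrt(30) ≈ -33188.0 + 3.271e+13*I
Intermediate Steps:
L(J) = J**3 (L(J) = J**2*J = J**3)
V(Z) = Z**(7/2)*(-1 + Z**3) (V(Z) = (Z**3*(-1 + Z**3))*sqrt(Z) = Z**(7/2)*(-1 + Z**3))
-33188 + V(-120) = -33188 + (-120)**(7/2)*(-1 + (-120)**3) = -33188 + (-3456000*I*sqrt(30))*(-1 - 1728000) = -33188 - 3456000*I*sqrt(30)*(-1728001) = -33188 + 5971971456000*I*sqrt(30)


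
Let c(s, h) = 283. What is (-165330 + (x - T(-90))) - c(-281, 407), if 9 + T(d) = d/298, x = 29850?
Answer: -20227301/149 ≈ -1.3575e+5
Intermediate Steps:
T(d) = -9 + d/298
(-165330 + (x - T(-90))) - c(-281, 407) = (-165330 + (29850 - (-9 + (1/298)*(-90)))) - 1*283 = (-165330 + (29850 - (-9 - 45/149))) - 283 = (-165330 + (29850 - 1*(-1386/149))) - 283 = (-165330 + (29850 + 1386/149)) - 283 = (-165330 + 4449036/149) - 283 = -20185134/149 - 283 = -20227301/149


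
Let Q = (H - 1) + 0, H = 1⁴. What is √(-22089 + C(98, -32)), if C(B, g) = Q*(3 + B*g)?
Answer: I*√22089 ≈ 148.62*I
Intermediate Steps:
H = 1
Q = 0 (Q = (1 - 1) + 0 = 0 + 0 = 0)
C(B, g) = 0 (C(B, g) = 0*(3 + B*g) = 0)
√(-22089 + C(98, -32)) = √(-22089 + 0) = √(-22089) = I*√22089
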